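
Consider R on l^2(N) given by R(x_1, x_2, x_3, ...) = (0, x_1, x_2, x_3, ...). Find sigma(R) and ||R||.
sigma(R) = closed disk {z in C : |z| ≤ 1}; ||R|| = 1

R is the unit right shift on l^2(N). ||R x||^2 = sum_{k≥1} |x_k|^2 = ||x||^2, so ||R|| = 1 and sigma(R) ⊂ {|z| ≤ 1}. For any |lambda| < 1, the equation (R - lambda I) x = 0 forces x_1 = 0, then x_k = lambda x_{k+1} ⇒ x = 0, so R has no eigenvalues. But (R - lambda I) is not surjective for |lambda| < 1: solving (R - lambda I) x = e_1 would require x_n proportional to lambda^(-n), which is not in l^2. So every |lambda| < 1 lies in the residual spectrum. The boundary |lambda| = 1 is in the approximate point spectrum (the spectrum is closed). Hence sigma(R) is the closed disk of radius 1.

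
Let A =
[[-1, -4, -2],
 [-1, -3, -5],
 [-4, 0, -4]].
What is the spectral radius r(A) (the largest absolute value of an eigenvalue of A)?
r(A) ≈ 7.9429

The eigenvalues of A are the roots of its characteristic polynomial. With M = A (coefficients from the trace, the sum of principal 2x2 minors, and det A):
  p(λ) = det(λ I - M) = λ^3 + 8λ^2 + 7λ + 52.
No integer candidate from the rational root theorem (±divisors of 52) is a root, so the roots are irrational. The cubic discriminant is Δ = -125324 < 0, so there is one real root and a complex-conjugate pair. p(-8) = -4 and p(-7) = 52 have opposite signs, so a root lies in (-8, -7); Newton's method refines it to λ ≈ -7.9429. Dividing out (λ - (-7.9429)) leaves approximately λ^2 + 0.0571λ + 6.5467. For λ^2 + 0.0571λ + 6.5467 the discriminant is -26.1836. It is negative, so the remaining roots are the complex-conjugate pair λ ≈ -0.0285 ± 2.5585i. Their product equals the constant term, so |λ|^2 ≈ 6.5467 and |λ| ≈ 2.5587.
Thus the eigenvalues (to 4 decimals) are -7.9429 (modulus 7.9429); -0.0285 ± 2.5585i (modulus 2.5587). The spectral radius is the largest modulus: r(A) ≈ 7.9429. (Cross-check: r(A) ≤ ||A||_2 ≈ 8.3899; equality holds whenever A is normal, though it can also hold for some non-normal A.)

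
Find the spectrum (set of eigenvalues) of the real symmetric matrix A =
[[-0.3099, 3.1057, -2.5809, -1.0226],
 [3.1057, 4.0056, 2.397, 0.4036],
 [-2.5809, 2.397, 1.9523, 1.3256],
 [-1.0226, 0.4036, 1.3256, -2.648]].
sigma(A) ≈ {-4, -3, 4, 6}

A is real symmetric, so its spectrum consists of real eigenvalues. Expanding the characteristic polynomial of the displayed matrix gives
  det(λ I - A) = p(λ) = λ^4 + (-3)λ^3 + (-34)λ^2 + (48)λ + (287.9967).
Solving p(λ) = 0 yields eigenvalues ≈ -4, -3, 4, 6. (A is shown rounded to 4 decimals, so these recover the underlying integer eigenvalues to within that precision.)
Verification: the trace of A = 3 equals the sum of eigenvalues 3, and det(A) ≈ 287.9967 matches the eigenvalue product 288.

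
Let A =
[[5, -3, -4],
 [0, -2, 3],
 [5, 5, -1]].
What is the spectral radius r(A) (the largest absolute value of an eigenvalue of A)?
r(A) ≈ 5.388

The eigenvalues of A are the roots of its characteristic polynomial. With M = A (coefficients from the trace, the sum of principal 2x2 minors, and det A):
  p(λ) = det(λ I - M) = λ^3 - 2λ^2 - 8λ + 150.
No integer candidate from the rational root theorem (±divisors of 150) is a root, so the roots are irrational. The cubic discriminant is Δ = -557196 < 0, so there is one real root and a complex-conjugate pair. p(-6) = -90 and p(-5) = 15 have opposite signs, so a root lies in (-6, -5); Newton's method refines it to λ ≈ -5.1669. Dividing out (λ - (-5.1669)) leaves approximately λ^2 - 7.1669λ + 29.0309. For λ^2 - 7.1669λ + 29.0309 the discriminant is -64.7587. It is negative, so the remaining roots are the complex-conjugate pair λ ≈ 3.5835 ± 4.0236i. Their product equals the constant term, so |λ|^2 ≈ 29.0309 and |λ| ≈ 5.388.
Thus the eigenvalues (to 4 decimals) are -5.1669 (modulus 5.1669); 3.5835 ± 4.0236i (modulus 5.388). The spectral radius is the largest modulus: r(A) ≈ 5.388. (Cross-check: r(A) ≤ ||A||_2 ≈ 8.2391; equality holds whenever A is normal, though it can also hold for some non-normal A.)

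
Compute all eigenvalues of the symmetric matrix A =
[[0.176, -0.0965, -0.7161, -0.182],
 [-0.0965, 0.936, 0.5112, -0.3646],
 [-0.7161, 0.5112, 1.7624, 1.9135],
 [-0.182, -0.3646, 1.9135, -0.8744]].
sigma(A) ≈ {-2, 0, 1, 3}

A is real symmetric, so its spectrum consists of real eigenvalues. Expanding the characteristic polynomial of the displayed matrix gives
  det(λ I - A) = p(λ) = λ^4 + (-2)λ^3 + (-5)λ^2 + (6)λ + (0).
Solving p(λ) = 0 yields eigenvalues ≈ -2, 0, 1, 3. (A is shown rounded to 4 decimals, so these recover the underlying integer eigenvalues to within that precision.)
Verification: the trace of A = 2 equals the sum of eigenvalues 2, and det(A) ≈ -0.0001 matches the eigenvalue product 0.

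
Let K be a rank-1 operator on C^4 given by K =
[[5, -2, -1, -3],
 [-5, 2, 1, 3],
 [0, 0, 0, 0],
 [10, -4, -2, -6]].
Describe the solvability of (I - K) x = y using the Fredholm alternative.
(I - K) is singular (det(I - K) = 0, i.e. 1 ∈ sigma(K)). (I - K) x = y is solvable iff y ⊥ ker((I - K)^*) = span{(5, -2, -1, -3)}, i.e. iff 5y_1 - 2y_2 - y_3 - 3y_4 = 0. When solvable, the solutions are x = y + c·(1, -1, 0, 2), c arbitrary (ker(I - K) = span{(1, -1, 0, 2)}, dimension 1).

K has rank 1, so it is an outer product K = u v^T: every row of K is a multiple of one row vector. Reading off the entries, u = (1, -1, 0, 2) and v = (5, -2, -1, -3) (row i of K equals u_i·v^T). A rank-one matrix u v^T satisfies K u = u (v·u) and kills the (3)-dimensional subspace v^⊥, so its characteristic polynomial is lambda^3 (lambda - v·u) with v·u = tr K = 1. Hence the eigenvalues of I - K are 1 (multiplicity 3) and 1 - (1) = 0, so det(I - K) = 0. (Direct check: I - K =
[[-4, 2, 1, 3],
 [5, -1, -1, -3],
 [0, 0, 1, 0],
 [-10, 4, 2, 7]]
has determinant 0.) So 1 is an eigenvalue of K and (I - K) is not invertible. The finite-dimensional Fredholm alternative says: either (I - K) is invertible, or ker(I - K) ≠ {0} and then range(I - K) = ker((I - K)^*)^⊥, with dim ker(I - K) = dim ker((I - K)^*). We are in the second case, so we need both kernels. Kernel of I - K: (I - K) u = u - u (v·u) = u - u = 0, so ker(I - K) = span{u} = span{(1, -1, 0, 2)} (it is exactly 1-dimensional because rank(I - K) = 3). Kernel of the adjoint: K is real, so (I - K)^* = I - K^T = I - v u^T, and (I - v u^T) v = v - v (u·v) = 0; hence ker((I - K)^*) = span{v} = span{(5, -2, -1, -3)}. Therefore (I - K) x = y is solvable iff <y, v> = 0, i.e. iff 5y_1 - 2y_2 - y_3 - 3y_4 = 0. When this holds, K y = u (v·y) = 0, so (I - K) y = y and x = y is a particular solution; the full solution set is the line x = y + c·u = y + c·(1, -1, 0, 2), c ∈ C.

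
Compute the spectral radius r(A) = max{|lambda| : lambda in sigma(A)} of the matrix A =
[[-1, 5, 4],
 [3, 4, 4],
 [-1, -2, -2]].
r(A) ≈ 4.2048

The eigenvalues of A are the roots of its characteristic polynomial. With M = A (coefficients from the trace, the sum of principal 2x2 minors, and det A):
  p(λ) = det(λ I - M) = λ^3 - λ^2 - 13λ - 2.
No integer candidate from the rational root theorem (±divisors of 2) is a root, so the roots are irrational. The cubic discriminant is Δ = 8373 > 0, so there are three distinct real roots. p(-4) = -30 and p(-3) = 1 have opposite signs, so a root lies in (-4, -3); Newton's method refines it to λ ≈ -3.0488. p(-1) = 9 and p(0) = -2 have opposite signs, so a root lies in (-1, 0); Newton's method refines it to λ ≈ -0.156. p(4) = -6 and p(5) = 33 have opposite signs, so a root lies in (4, 5); Newton's method refines it to λ ≈ 4.2048. Check (Vieta): the three roots sum to 1, matching tr M = 1.
Thus the eigenvalues (to 4 decimals) are -3.0488 (modulus 3.0488); -0.156 (modulus 0.156); 4.2048 (modulus 4.2048). The spectral radius is the largest modulus: r(A) ≈ 4.2048. (Cross-check: r(A) ≤ ||A||_2 ≈ 9.123; equality holds whenever A is normal, though it can also hold for some non-normal A.)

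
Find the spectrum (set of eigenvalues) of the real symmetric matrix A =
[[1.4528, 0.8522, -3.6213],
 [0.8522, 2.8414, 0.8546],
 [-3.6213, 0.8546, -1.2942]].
sigma(A) ≈ {-4, 3, 4}

A is real symmetric, so its spectrum consists of real eigenvalues. Expanding the characteristic polynomial of the displayed matrix gives
  det(λ I - A) = p(λ) = λ^3 + (-3)λ^2 + (-16)λ + (48).
Solving p(λ) = 0 yields eigenvalues ≈ -4, 3, 4. (A is shown rounded to 4 decimals, so these recover the underlying integer eigenvalues to within that precision.)
Verification: the trace of A = 3 equals the sum of eigenvalues 3, and det(A) ≈ -47.9999 matches the eigenvalue product -48.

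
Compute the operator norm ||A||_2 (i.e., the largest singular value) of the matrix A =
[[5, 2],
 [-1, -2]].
||A||_2 = sqrt(32) ≈ 5.6569 (= sqrt(largest eigenvalue of A^T A))

||A||_2 = sigma_max(A) = sqrt(lambda_max(A^T A)). Form the symmetric matrix M = A^T A =
[[26, 12],
 [12, 8]].
Its characteristic polynomial (trace, determinant of M give the coefficients) is
  p(λ) = det(λ I - M) = λ^2 - 34λ + 64.
For λ^2 - 34λ + 64 the discriminant is 900. It is a perfect square (30^2), so the roots are rational: λ = (34 ± 30)/2 = 32, 2.
So the eigenvalues of A^T A are ≈ 2, 32 (all ≥ 0, as they must be for A^T A). The largest is λ_max = 32, hence ||A||_2 = sqrt(λ_max) = sqrt(32) ≈ 5.6569.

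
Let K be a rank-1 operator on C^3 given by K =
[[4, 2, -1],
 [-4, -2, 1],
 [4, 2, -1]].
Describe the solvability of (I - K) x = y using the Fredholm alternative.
(I - K) is singular (det(I - K) = 0, i.e. 1 ∈ sigma(K)). (I - K) x = y is solvable iff y ⊥ ker((I - K)^*) = span{(4, 2, -1)}, i.e. iff 4y_1 + 2y_2 - y_3 = 0. When solvable, the solutions are x = y + c·(1, -1, 1), c arbitrary (ker(I - K) = span{(1, -1, 1)}, dimension 1).

K has rank 1, so it is an outer product K = u v^T: every row of K is a multiple of one row vector. Reading off the entries, u = (1, -1, 1) and v = (4, 2, -1) (row i of K equals u_i·v^T). A rank-one matrix u v^T satisfies K u = u (v·u) and kills the (2)-dimensional subspace v^⊥, so its characteristic polynomial is lambda^2 (lambda - v·u) with v·u = tr K = 1. Hence the eigenvalues of I - K are 1 (multiplicity 2) and 1 - (1) = 0, so det(I - K) = 0. (Direct check: I - K =
[[-3, -2, 1],
 [4, 3, -1],
 [-4, -2, 2]]
has determinant 0.) So 1 is an eigenvalue of K and (I - K) is not invertible. The finite-dimensional Fredholm alternative says: either (I - K) is invertible, or ker(I - K) ≠ {0} and then range(I - K) = ker((I - K)^*)^⊥, with dim ker(I - K) = dim ker((I - K)^*). We are in the second case, so we need both kernels. Kernel of I - K: (I - K) u = u - u (v·u) = u - u = 0, so ker(I - K) = span{u} = span{(1, -1, 1)} (it is exactly 1-dimensional because rank(I - K) = 2). Kernel of the adjoint: K is real, so (I - K)^* = I - K^T = I - v u^T, and (I - v u^T) v = v - v (u·v) = 0; hence ker((I - K)^*) = span{v} = span{(4, 2, -1)}. Therefore (I - K) x = y is solvable iff <y, v> = 0, i.e. iff 4y_1 + 2y_2 - y_3 = 0. When this holds, K y = u (v·y) = 0, so (I - K) y = y and x = y is a particular solution; the full solution set is the line x = y + c·u = y + c·(1, -1, 1), c ∈ C.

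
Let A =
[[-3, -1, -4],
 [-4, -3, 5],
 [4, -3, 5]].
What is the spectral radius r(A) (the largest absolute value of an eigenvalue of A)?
r(A) ≈ 5.1725

The eigenvalues of A are the roots of its characteristic polynomial. With M = A (coefficients from the trace, the sum of principal 2x2 minors, and det A):
  p(λ) = det(λ I - M) = λ^3 + λ^2 + 6λ + 136.
No integer candidate from the rational root theorem (±divisors of 136) is a root, so the roots are irrational. The cubic discriminant is Δ = -486076 < 0, so there is one real root and a complex-conjugate pair. p(-6) = -80 and p(-5) = 6 have opposite signs, so a root lies in (-6, -5); Newton's method refines it to λ ≈ -5.0831. Dividing out (λ - (-5.0831)) leaves approximately λ^2 - 4.0831λ + 26.7551. For λ^2 - 4.0831λ + 26.7551 the discriminant is -90.3485. It is negative, so the remaining roots are the complex-conjugate pair λ ≈ 2.0416 ± 4.7526i. Their product equals the constant term, so |λ|^2 ≈ 26.7551 and |λ| ≈ 5.1725.
Thus the eigenvalues (to 4 decimals) are -5.0831 (modulus 5.0831); 2.0416 ± 4.7526i (modulus 5.1725). The spectral radius is the largest modulus: r(A) ≈ 5.1725. (Cross-check: r(A) ≤ ||A||_2 ≈ 8.9461; equality holds whenever A is normal, though it can also hold for some non-normal A.)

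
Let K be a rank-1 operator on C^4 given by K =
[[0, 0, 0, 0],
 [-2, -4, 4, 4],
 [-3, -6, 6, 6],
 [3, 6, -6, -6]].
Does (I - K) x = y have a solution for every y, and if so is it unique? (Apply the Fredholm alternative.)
(I - K) is invertible (det(I - K) = 5 ≠ 0), so for every y in C^4 the equation (I - K) x = y has a unique solution.

K has rank 1, so it is an outer product K = u v^T: every row of K is a multiple of one row vector. Reading off the entries, u = (0, -2, -3, 3) and v = (1, 2, -2, -2) (row i of K equals u_i·v^T). A rank-one matrix u v^T satisfies K u = u (v·u) and kills the (3)-dimensional subspace v^⊥, so its characteristic polynomial is lambda^3 (lambda - v·u) with v·u = tr K = -4. Hence the eigenvalues of I - K are 1 (multiplicity 3) and 1 - (-4) = 5, so det(I - K) = 5. (Direct check: I - K =
[[1, 0, 0, 0],
 [2, 5, -4, -4],
 [3, 6, -5, -6],
 [-3, -6, 6, 7]]
has determinant 5.) The finite-dimensional Fredholm alternative says: either (I - K) is invertible, or ker(I - K) ≠ {0} and then range(I - K) = ker((I - K)^*)^⊥, with dim ker(I - K) = dim ker((I - K)^*). Since det(I - K) ≠ 0, 1 is not an eigenvalue of K and ker(I - K) = {0}, so we are in the first case: for every y there is a unique x = (I - K)^(-1) y. Explicitly, by the Sherman–Morrison formula, (I - u v^T)^(-1) = I + u v^T/(1 - v·u), i.e. (I - K)^(-1) = I + K/(5).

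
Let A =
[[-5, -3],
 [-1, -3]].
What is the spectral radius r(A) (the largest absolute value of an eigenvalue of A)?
r(A) = 6

The eigenvalues of A are the roots of its characteristic polynomial. With M = A (coefficients from the trace and determinant):
  p(λ) = det(λ I - M) = λ^2 + 8λ + 12.
For λ^2 + 8λ + 12 the discriminant is 16. It is a perfect square (4^2), so the roots are rational: λ = (-8 ± 4)/2 = -2, -6.
Thus the eigenvalues (to 4 decimals) are -2 (modulus 2); -6 (modulus 6). The spectral radius is the largest modulus: r(A) = 6. (Cross-check: r(A) ≤ ||A||_2 ≈ 6.3592; equality holds whenever A is normal, though it can also hold for some non-normal A.)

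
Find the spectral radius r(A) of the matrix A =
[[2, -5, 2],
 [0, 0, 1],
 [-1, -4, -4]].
r(A) ≈ 2.5156

The eigenvalues of A are the roots of its characteristic polynomial. With M = A (coefficients from the trace, the sum of principal 2x2 minors, and det A):
  p(λ) = det(λ I - M) = λ^3 + 2λ^2 - 2λ - 13.
No integer candidate from the rational root theorem (±divisors of 13) is a root, so the roots are irrational. The cubic discriminant is Δ = -3163 < 0, so there is one real root and a complex-conjugate pair. p(2) = -1 and p(3) = 26 have opposite signs, so a root lies in (2, 3); Newton's method refines it to λ ≈ 2.0542. Dividing out (λ - (2.0542)) leaves approximately λ^2 + 4.0542λ + 6.3284. For λ^2 + 4.0542λ + 6.3284 the discriminant is -8.8767. It is negative, so the remaining roots are the complex-conjugate pair λ ≈ -2.0271 ± 1.4897i. Their product equals the constant term, so |λ|^2 ≈ 6.3284 and |λ| ≈ 2.5156.
Thus the eigenvalues (to 4 decimals) are 2.0542 (modulus 2.0542); -2.0271 ± 1.4897i (modulus 2.5156). The spectral radius is the largest modulus: r(A) ≈ 2.5156. (Cross-check: r(A) ≤ ||A||_2 ≈ 6.5611; equality holds whenever A is normal, though it can also hold for some non-normal A.)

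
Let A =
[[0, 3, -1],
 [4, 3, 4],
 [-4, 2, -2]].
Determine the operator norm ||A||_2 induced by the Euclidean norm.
||A||_2 ≈ 7.2392 (= sqrt(largest eigenvalue of A^T A))

||A||_2 = sigma_max(A) = sqrt(lambda_max(A^T A)). Form the symmetric matrix M = A^T A =
[[32, 4, 24],
 [4, 22, 5],
 [24, 5, 21]].
Its characteristic polynomial (trace, sum of principal 2x2 minors, determinant of M give the coefficients) is
  p(λ) = det(λ I - M) = λ^3 - 75λ^2 + 1221λ - 1936.
No integer candidate from the rational root theorem (±divisors of 1936) is a root, so the roots are irrational. The cubic discriminant is Δ = 927720189 > 0, so there are three distinct real roots. p(1) = -789 and p(2) = 214 have opposite signs, so a root lies in (1, 2); Newton's method refines it to λ ≈ 1.7744. p(20) = 484 and p(21) = -109 have opposite signs, so a root lies in (20, 21); Newton's method refines it to λ ≈ 20.8195. p(52) = -636 and p(53) = 979 have opposite signs, so a root lies in (52, 53); Newton's method refines it to λ ≈ 52.4061. Check (Vieta): the three roots sum to 75, matching tr M = 75.
So the eigenvalues of A^T A are ≈ 1.7744, 20.8195, 52.4061 (all ≥ 0, as they must be for A^T A). The largest is λ_max ≈ 52.4061, hence ||A||_2 = sqrt(λ_max) ≈ 7.2392.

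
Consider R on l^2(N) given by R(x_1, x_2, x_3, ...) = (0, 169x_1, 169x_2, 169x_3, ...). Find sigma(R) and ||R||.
sigma(R) = closed disk {z in C : |z| ≤ 169}; ||R|| = 169

Note R = 169·U where U is the unit right shift (U x)_k = x_{k-1} (with x_0 := 0); so ||R|| = 169||U|| and sigma(R) = 169·sigma(U). ||R x||^2 = sum_{k≥1} |169x_k|^2 = 28561||x||^2, so ||R|| = 169 and sigma(R) ⊂ {|z| ≤ 169}. For any |lambda| < 169, the equation (R - lambda I) x = 0 forces x_1 = 0, then 169x_k = lambda x_{k+1} ⇒ x = 0, so R has no eigenvalues. But (R - lambda I) is not surjective for |lambda| < 169: solving (R - lambda I) x = e_1 would require x_n proportional to (lambda/169)^(-n), which is not in l^2. So every |lambda| < 169 lies in the residual spectrum. The boundary |lambda| = 169 is in the approximate point spectrum (the spectrum is closed). Hence sigma(R) is the closed disk of radius 169.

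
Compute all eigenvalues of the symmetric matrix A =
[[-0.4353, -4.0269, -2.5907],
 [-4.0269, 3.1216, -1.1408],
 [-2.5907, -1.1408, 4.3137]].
sigma(A) ≈ {-4, 5, 6}

A is real symmetric, so its spectrum consists of real eigenvalues. Expanding the characteristic polynomial of the displayed matrix gives
  det(λ I - A) = p(λ) = λ^3 + (-7)λ^2 + (-14)λ + (120).
Solving p(λ) = 0 yields eigenvalues ≈ -4, 5, 6. (A is shown rounded to 4 decimals, so these recover the underlying integer eigenvalues to within that precision.)
Verification: the trace of A = 7 equals the sum of eigenvalues 7, and det(A) ≈ -119.9998 matches the eigenvalue product -120.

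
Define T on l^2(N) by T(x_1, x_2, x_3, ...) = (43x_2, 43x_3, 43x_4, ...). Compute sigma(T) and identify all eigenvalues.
sigma(T) = closed disk {z in C : |z| ≤ 43}; sigma_p(T) = open disk {z in C : |z| < 43}

Note T = 43·V where V is the unit left shift (V x)_k = x_{k+1}; so sigma(T) = 43·sigma(V) and ||T|| = 43||V||. ||T x||^2 = 1849sum_{k≥2} |x_k|^2 ≤ 1849||x||^2, with equality on {x : x_1 = 0}, so ||T|| = 43. For any lambda with |lambda| < 43, set r = lambda/43 (|r| < 1); the vector x = (1, r, r^2, ...) is in l^2 and satisfies T x = 43(r, r^2, ...) = lambda x, so lambda is an eigenvalue. On the boundary |lambda| = 43 the geometric series diverges, so no l^2 eigenvector exists, but these lambda lie in the approximate point spectrum. Hence sigma(T) is the closed disk of radius 43 and sigma_p(T) is the open disk.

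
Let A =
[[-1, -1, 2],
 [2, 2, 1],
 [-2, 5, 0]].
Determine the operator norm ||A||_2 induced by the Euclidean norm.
||A||_2 = sqrt((39 + sqrt(541))/2) ≈ 5.5794 (= sqrt(largest eigenvalue of A^T A))

||A||_2 = sigma_max(A) = sqrt(lambda_max(A^T A)). Form the symmetric matrix M = A^T A =
[[9, -5, 0],
 [-5, 30, 0],
 [0, 0, 5]].
Its characteristic polynomial (trace, sum of principal 2x2 minors, determinant of M give the coefficients) is
  p(λ) = det(λ I - M) = λ^3 - 44λ^2 + 440λ - 1225.
By the rational root theorem any rational root is an integer divisor of 1225. Testing λ = 5: p(5) = 125 - 1100 + 2200 - 1225 = 0, so λ = 5 is a root. Dividing out (λ - 5) leaves p(λ) = (λ - 5)(λ^2 - 39λ + 245). For λ^2 - 39λ + 245 the discriminant is 541. It is nonnegative but not a perfect square, so the roots are real and irrational: λ = (39 ± sqrt(541))/2 ≈ 31.1297, 7.8703.
So the eigenvalues of A^T A are ≈ 5, 7.8703, 31.1297 (all ≥ 0, as they must be for A^T A). The largest is λ_max = (39 + sqrt(541))/2 ≈ 31.1297, hence ||A||_2 = sqrt(λ_max) = sqrt((39 + sqrt(541))/2) ≈ 5.5794.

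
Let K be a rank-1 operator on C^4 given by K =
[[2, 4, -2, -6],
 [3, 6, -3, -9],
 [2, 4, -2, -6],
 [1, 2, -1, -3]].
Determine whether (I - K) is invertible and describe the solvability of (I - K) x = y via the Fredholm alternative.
(I - K) is invertible (det(I - K) = -2 ≠ 0), so for every y in C^4 the equation (I - K) x = y has a unique solution.

K has rank 1, so it is an outer product K = u v^T: every row of K is a multiple of one row vector. Reading off the entries, u = (2, 3, 2, 1) and v = (1, 2, -1, -3) (row i of K equals u_i·v^T). A rank-one matrix u v^T satisfies K u = u (v·u) and kills the (3)-dimensional subspace v^⊥, so its characteristic polynomial is lambda^3 (lambda - v·u) with v·u = tr K = 3. Hence the eigenvalues of I - K are 1 (multiplicity 3) and 1 - (3) = -2, so det(I - K) = -2. (Direct check: I - K =
[[-1, -4, 2, 6],
 [-3, -5, 3, 9],
 [-2, -4, 3, 6],
 [-1, -2, 1, 4]]
has determinant -2.) The finite-dimensional Fredholm alternative says: either (I - K) is invertible, or ker(I - K) ≠ {0} and then range(I - K) = ker((I - K)^*)^⊥, with dim ker(I - K) = dim ker((I - K)^*). Since det(I - K) ≠ 0, 1 is not an eigenvalue of K and ker(I - K) = {0}, so we are in the first case: for every y there is a unique x = (I - K)^(-1) y. Explicitly, by the Sherman–Morrison formula, (I - u v^T)^(-1) = I + u v^T/(1 - v·u), i.e. (I - K)^(-1) = I + K/(-2).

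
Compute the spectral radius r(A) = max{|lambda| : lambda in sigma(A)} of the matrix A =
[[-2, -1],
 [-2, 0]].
r(A) = (2 + sqrt(12))/2 ≈ 2.7321

The eigenvalues of A are the roots of its characteristic polynomial. With M = A (coefficients from the trace and determinant):
  p(λ) = det(λ I - M) = λ^2 + 2λ - 2.
For λ^2 + 2λ - 2 the discriminant is 12. It is nonnegative but not a perfect square, so the roots are real and irrational: λ = (-2 ± sqrt(12))/2 ≈ 0.7321, -2.7321.
Thus the eigenvalues (to 4 decimals) are 0.7321 (modulus 0.7321); -2.7321 (modulus 2.7321). The spectral radius is the largest modulus: r(A) = (2 + sqrt(12))/2 ≈ 2.7321. (Cross-check: r(A) ≤ ||A||_2 ≈ 2.9208; equality holds whenever A is normal, though it can also hold for some non-normal A.)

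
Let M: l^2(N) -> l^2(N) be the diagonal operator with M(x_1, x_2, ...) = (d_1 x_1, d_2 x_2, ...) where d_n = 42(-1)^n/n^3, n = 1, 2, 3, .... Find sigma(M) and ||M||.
sigma(M) = {42(-1)^n/n^3 : n ≥ 1} ∪ {0}; ||M|| = 42

A bounded diagonal operator on l^2 with diagonal entries d_n has spectrum equal to the closure of {d_n : n ≥ 1}: every d_n is an eigenvalue (with eigenvector e_n), so {d_n} ⊂ sigma(M); the spectrum is closed, so its closure is too; and for lambda not in the closure, (M - lambda I) has bounded inverse (the diagonal entries 1/(d_n - lambda) are bounded). For our sequence d_n = 42(-1)^n/n^3, n = 1, 2, 3, ...:
  - {d_n} = {42(-1)^n/n^3 : n ≥ 1}; the only limit point is 0
  - closure = {42(-1)^n/n^3 : n ≥ 1} ∪ {0}
For the norm: a diagonal operator has ||M|| = sup_n |d_n|. Here |d_n| = 42/n^3 is decreasing, so sup_n |d_n| = |d_1| = 42. So ||M|| = 42.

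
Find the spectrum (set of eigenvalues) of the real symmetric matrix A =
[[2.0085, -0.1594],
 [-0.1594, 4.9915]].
sigma(A) ≈ {2, 5}

A is real symmetric, so its spectrum consists of real eigenvalues. Expanding the characteristic polynomial of the displayed matrix gives
  det(λ I - A) = p(λ) = λ^2 + (-7)λ + (10).
Solving p(λ) = 0 yields eigenvalues ≈ 2, 5. (A is shown rounded to 4 decimals, so these recover the underlying integer eigenvalues to within that precision.)
Verification: the trace of A = 7 equals the sum of eigenvalues 7, and det(A) ≈ 10.0000 matches the eigenvalue product 10.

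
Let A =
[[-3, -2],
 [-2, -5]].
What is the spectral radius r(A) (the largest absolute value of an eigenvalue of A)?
r(A) = (8 + sqrt(20))/2 ≈ 6.2361

The eigenvalues of A are the roots of its characteristic polynomial. With M = A (coefficients from the trace and determinant):
  p(λ) = det(λ I - M) = λ^2 + 8λ + 11.
For λ^2 + 8λ + 11 the discriminant is 20. It is nonnegative but not a perfect square, so the roots are real and irrational: λ = (-8 ± sqrt(20))/2 ≈ -1.7639, -6.2361.
Thus the eigenvalues (to 4 decimals) are -1.7639 (modulus 1.7639); -6.2361 (modulus 6.2361). The spectral radius is the largest modulus: r(A) = (8 + sqrt(20))/2 ≈ 6.2361. (Cross-check: r(A) ≤ ||A||_2 ≈ 6.2361; equality holds whenever A is normal, though it can also hold for some non-normal A.)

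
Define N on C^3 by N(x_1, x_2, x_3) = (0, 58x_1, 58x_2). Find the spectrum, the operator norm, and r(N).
sigma(N) = {0}; ||N|| = 58; r(N) = 0. (N is nilpotent with N^3 = 0.)

On C^3, N is a strictly lower-triangular matrix with 58 on the subdiagonal and zeros elsewhere, so its characteristic polynomial is lambda^3 and every eigenvalue is 0: sigma(N) = {0}. For the operator norm, N e_i = 58e_{i+1} for i = 1, ..., 2 and N e_3 = 0, so the singular values of N are 58 (with multiplicity 2) and 0; hence ||N|| = 58. The spectral radius r(N) = max|lambda| = 0. Note ||N|| > r(N) — characteristic of non-normal nilpotent operators. Indeed N^3 = 0.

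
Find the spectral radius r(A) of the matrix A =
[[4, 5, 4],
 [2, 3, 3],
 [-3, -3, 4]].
r(A) ≈ 6.9685

The eigenvalues of A are the roots of its characteristic polynomial. With M = A (coefficients from the trace, the sum of principal 2x2 minors, and det A):
  p(λ) = det(λ I - M) = λ^3 - 11λ^2 + 51λ - 11.
No integer candidate from the rational root theorem (±divisors of 11) is a root, so the roots are irrational. The cubic discriminant is Δ = -166636 < 0, so there is one real root and a complex-conjugate pair. p(0) = -11 and p(1) = 30 have opposite signs, so a root lies in (0, 1); Newton's method refines it to λ ≈ 0.2265. Dividing out (λ - (0.2265)) leaves approximately λ^2 - 10.7735λ + 48.5595. For λ^2 - 10.7735λ + 48.5595 the discriminant is -78.1704. It is negative, so the remaining roots are the complex-conjugate pair λ ≈ 5.3867 ± 4.4207i. Their product equals the constant term, so |λ|^2 ≈ 48.5595 and |λ| ≈ 6.9685.
Thus the eigenvalues (to 4 decimals) are 0.2265 (modulus 0.2265); 5.3867 ± 4.4207i (modulus 6.9685). The spectral radius is the largest modulus: r(A) ≈ 6.9685. (Cross-check: r(A) ≤ ||A||_2 ≈ 9.0096; equality holds whenever A is normal, though it can also hold for some non-normal A.)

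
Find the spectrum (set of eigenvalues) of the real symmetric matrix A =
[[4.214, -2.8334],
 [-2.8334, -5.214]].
sigma(A) ≈ {-6, 5}

A is real symmetric, so its spectrum consists of real eigenvalues. Expanding the characteristic polynomial of the displayed matrix gives
  det(λ I - A) = p(λ) = λ^2 + (1)λ + (-30).
Solving p(λ) = 0 yields eigenvalues ≈ -6, 5. (A is shown rounded to 4 decimals, so these recover the underlying integer eigenvalues to within that precision.)
Verification: the trace of A = -1 equals the sum of eigenvalues -1, and det(A) ≈ -30.0000 matches the eigenvalue product -30.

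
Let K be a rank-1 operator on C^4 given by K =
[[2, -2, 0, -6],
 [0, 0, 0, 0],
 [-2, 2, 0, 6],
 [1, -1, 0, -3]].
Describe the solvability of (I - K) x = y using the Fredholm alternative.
(I - K) is invertible (det(I - K) = 2 ≠ 0), so for every y in C^4 the equation (I - K) x = y has a unique solution.

K has rank 1, so it is an outer product K = u v^T: every row of K is a multiple of one row vector. Reading off the entries, u = (-2, 0, 2, -1) and v = (-1, 1, 0, 3) (row i of K equals u_i·v^T). A rank-one matrix u v^T satisfies K u = u (v·u) and kills the (3)-dimensional subspace v^⊥, so its characteristic polynomial is lambda^3 (lambda - v·u) with v·u = tr K = -1. Hence the eigenvalues of I - K are 1 (multiplicity 3) and 1 - (-1) = 2, so det(I - K) = 2. (Direct check: I - K =
[[-1, 2, 0, 6],
 [0, 1, 0, 0],
 [2, -2, 1, -6],
 [-1, 1, 0, 4]]
has determinant 2.) The finite-dimensional Fredholm alternative says: either (I - K) is invertible, or ker(I - K) ≠ {0} and then range(I - K) = ker((I - K)^*)^⊥, with dim ker(I - K) = dim ker((I - K)^*). Since det(I - K) ≠ 0, 1 is not an eigenvalue of K and ker(I - K) = {0}, so we are in the first case: for every y there is a unique x = (I - K)^(-1) y. Explicitly, by the Sherman–Morrison formula, (I - u v^T)^(-1) = I + u v^T/(1 - v·u), i.e. (I - K)^(-1) = I + K/(2).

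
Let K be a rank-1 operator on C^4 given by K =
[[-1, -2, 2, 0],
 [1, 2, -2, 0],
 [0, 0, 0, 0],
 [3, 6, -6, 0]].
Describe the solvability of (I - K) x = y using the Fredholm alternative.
(I - K) is singular (det(I - K) = 0, i.e. 1 ∈ sigma(K)). (I - K) x = y is solvable iff y ⊥ ker((I - K)^*) = span{(-1, -2, 2, 0)}, i.e. iff -y_1 - 2y_2 + 2y_3 = 0. When solvable, the solutions are x = y + c·(1, -1, 0, -3), c arbitrary (ker(I - K) = span{(1, -1, 0, -3)}, dimension 1).

K has rank 1, so it is an outer product K = u v^T: every row of K is a multiple of one row vector. Reading off the entries, u = (1, -1, 0, -3) and v = (-1, -2, 2, 0) (row i of K equals u_i·v^T). A rank-one matrix u v^T satisfies K u = u (v·u) and kills the (3)-dimensional subspace v^⊥, so its characteristic polynomial is lambda^3 (lambda - v·u) with v·u = tr K = 1. Hence the eigenvalues of I - K are 1 (multiplicity 3) and 1 - (1) = 0, so det(I - K) = 0. (Direct check: I - K =
[[2, 2, -2, 0],
 [-1, -1, 2, 0],
 [0, 0, 1, 0],
 [-3, -6, 6, 1]]
has determinant 0.) So 1 is an eigenvalue of K and (I - K) is not invertible. The finite-dimensional Fredholm alternative says: either (I - K) is invertible, or ker(I - K) ≠ {0} and then range(I - K) = ker((I - K)^*)^⊥, with dim ker(I - K) = dim ker((I - K)^*). We are in the second case, so we need both kernels. Kernel of I - K: (I - K) u = u - u (v·u) = u - u = 0, so ker(I - K) = span{u} = span{(1, -1, 0, -3)} (it is exactly 1-dimensional because rank(I - K) = 3). Kernel of the adjoint: K is real, so (I - K)^* = I - K^T = I - v u^T, and (I - v u^T) v = v - v (u·v) = 0; hence ker((I - K)^*) = span{v} = span{(-1, -2, 2, 0)}. Therefore (I - K) x = y is solvable iff <y, v> = 0, i.e. iff -y_1 - 2y_2 + 2y_3 = 0. When this holds, K y = u (v·y) = 0, so (I - K) y = y and x = y is a particular solution; the full solution set is the line x = y + c·u = y + c·(1, -1, 0, -3), c ∈ C.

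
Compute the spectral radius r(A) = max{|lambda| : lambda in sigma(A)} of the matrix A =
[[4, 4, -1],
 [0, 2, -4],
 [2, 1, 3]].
r(A) ≈ 5.3266

The eigenvalues of A are the roots of its characteristic polynomial. With M = A (coefficients from the trace, the sum of principal 2x2 minors, and det A):
  p(λ) = det(λ I - M) = λ^3 - 9λ^2 + 32λ - 12.
No integer candidate from the rational root theorem (±divisors of 12) is a root, so the roots are irrational. The cubic discriminant is Δ = -24800 < 0, so there is one real root and a complex-conjugate pair. p(0) = -12 and p(1) = 12 have opposite signs, so a root lies in (0, 1); Newton's method refines it to λ ≈ 0.4229. Dividing out (λ - (0.4229)) leaves approximately λ^2 - 8.5771λ + 28.3724. For λ^2 - 8.5771λ + 28.3724 the discriminant is -39.9236. It is negative, so the remaining roots are the complex-conjugate pair λ ≈ 4.2885 ± 3.1593i. Their product equals the constant term, so |λ|^2 ≈ 28.3724 and |λ| ≈ 5.3266.
Thus the eigenvalues (to 4 decimals) are 0.4229 (modulus 0.4229); 4.2885 ± 3.1593i (modulus 5.3266). The spectral radius is the largest modulus: r(A) ≈ 5.3266. (Cross-check: r(A) ≤ ||A||_2 ≈ 6.3629; equality holds whenever A is normal, though it can also hold for some non-normal A.)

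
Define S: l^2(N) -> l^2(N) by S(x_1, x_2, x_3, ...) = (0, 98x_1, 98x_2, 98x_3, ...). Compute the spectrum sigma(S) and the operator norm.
sigma(S) = closed disk {z in C : |z| ≤ 98}; ||S|| = 98

Note S = 98·U where U is the unit right shift (U x)_k = x_{k-1} (with x_0 := 0); so ||S|| = 98||U|| and sigma(S) = 98·sigma(U). ||S x||^2 = sum_{k≥1} |98x_k|^2 = 9604||x||^2, so ||S|| = 98 and sigma(S) ⊂ {|z| ≤ 98}. For any |lambda| < 98, the equation (S - lambda I) x = 0 forces x_1 = 0, then 98x_k = lambda x_{k+1} ⇒ x = 0, so S has no eigenvalues. But (S - lambda I) is not surjective for |lambda| < 98: solving (S - lambda I) x = e_1 would require x_n proportional to (lambda/98)^(-n), which is not in l^2. So every |lambda| < 98 lies in the residual spectrum. The boundary |lambda| = 98 is in the approximate point spectrum (the spectrum is closed). Hence sigma(S) is the closed disk of radius 98.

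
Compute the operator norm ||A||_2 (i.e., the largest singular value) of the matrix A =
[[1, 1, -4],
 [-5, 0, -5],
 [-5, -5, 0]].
||A||_2 ≈ 8.6744 (= sqrt(largest eigenvalue of A^T A))

||A||_2 = sigma_max(A) = sqrt(lambda_max(A^T A)). Form the symmetric matrix M = A^T A =
[[51, 26, 21],
 [26, 26, -4],
 [21, -4, 41]].
Its characteristic polynomial (trace, sum of principal 2x2 minors, determinant of M give the coefficients) is
  p(λ) = det(λ I - M) = λ^3 - 118λ^2 + 3350λ - 10000.
No integer candidate from the rational root theorem (±divisors of 10000) is a root, so the roots are irrational. The cubic discriminant is Δ = 8613310000 > 0, so there are three distinct real roots. p(3) = -985 and p(4) = 1576 have opposite signs, so a root lies in (3, 4); Newton's method refines it to λ ≈ 3.3748. p(39) = 491 and p(40) = -800 have opposite signs, so a root lies in (39, 40); Newton's method refines it to λ ≈ 39.3803. p(75) = -625 and p(76) = 2008 have opposite signs, so a root lies in (75, 76); Newton's method refines it to λ ≈ 75.245. Check (Vieta): the three roots sum to 118, matching tr M = 118.
So the eigenvalues of A^T A are ≈ 3.3748, 39.3803, 75.245 (all ≥ 0, as they must be for A^T A). The largest is λ_max ≈ 75.245, hence ||A||_2 = sqrt(λ_max) ≈ 8.6744.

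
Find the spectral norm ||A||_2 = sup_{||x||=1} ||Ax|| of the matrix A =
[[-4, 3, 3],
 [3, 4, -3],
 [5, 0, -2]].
||A||_2 ≈ 8.371 (= sqrt(largest eigenvalue of A^T A))

||A||_2 = sigma_max(A) = sqrt(lambda_max(A^T A)). Form the symmetric matrix M = A^T A =
[[50, 0, -31],
 [0, 25, -3],
 [-31, -3, 22]].
Its characteristic polynomial (trace, sum of principal 2x2 minors, determinant of M give the coefficients) is
  p(λ) = det(λ I - M) = λ^3 - 97λ^2 + 1930λ - 3025.
No integer candidate from the rational root theorem (±divisors of 3025) is a root, so the roots are irrational. The cubic discriminant is Δ = 5194530425 > 0, so there are three distinct real roots. p(1) = -1191 and p(2) = 455 have opposite signs, so a root lies in (1, 2); Newton's method refines it to λ ≈ 1.7121. p(25) = 225 and p(26) = -841 have opposite signs, so a root lies in (25, 26); Newton's method refines it to λ ≈ 25.2144. p(70) = -225 and p(71) = 2939 have opposite signs, so a root lies in (70, 71); Newton's method refines it to λ ≈ 70.0736. Check (Vieta): the three roots sum to 97, matching tr M = 97.
So the eigenvalues of A^T A are ≈ 1.7121, 25.2144, 70.0736 (all ≥ 0, as they must be for A^T A). The largest is λ_max ≈ 70.0736, hence ||A||_2 = sqrt(λ_max) ≈ 8.371.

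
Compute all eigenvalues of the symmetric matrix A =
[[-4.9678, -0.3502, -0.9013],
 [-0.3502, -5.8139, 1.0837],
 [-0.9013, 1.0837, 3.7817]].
sigma(A) ≈ {-6, -5, 4}

A is real symmetric, so its spectrum consists of real eigenvalues. Expanding the characteristic polynomial of the displayed matrix gives
  det(λ I - A) = p(λ) = λ^3 + (7)λ^2 + (-14)λ + (-120.0016).
Solving p(λ) = 0 yields eigenvalues ≈ -6, -5, 4. (A is shown rounded to 4 decimals, so these recover the underlying integer eigenvalues to within that precision.)
Verification: the trace of A = -7 equals the sum of eigenvalues -7, and det(A) ≈ 120.0016 matches the eigenvalue product 120.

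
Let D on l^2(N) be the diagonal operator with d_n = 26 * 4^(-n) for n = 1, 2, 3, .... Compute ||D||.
||D|| = 13/2 (attained at n = 1)

For D diagonal, ||D|| = sup_n |d_n|. The sequence d_n = 26 * 4^(-n) is positive and strictly decreasing (ratio 4^(-1) < 1), so the supremum is d_1 = 26/4 = 13/2. Hence ||D|| = 13/2.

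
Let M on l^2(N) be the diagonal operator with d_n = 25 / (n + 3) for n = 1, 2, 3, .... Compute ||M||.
||M|| = 25/4 (attained at n = 1)

For M diagonal, ||M|| = sup_n |d_n| = sup_n 25/(n + 3). This is positive and strictly decreasing in n, so the supremum is attained at n = 1: d_1 = 25/(1 + 3) = 25/4. Hence ||M|| = 25/4.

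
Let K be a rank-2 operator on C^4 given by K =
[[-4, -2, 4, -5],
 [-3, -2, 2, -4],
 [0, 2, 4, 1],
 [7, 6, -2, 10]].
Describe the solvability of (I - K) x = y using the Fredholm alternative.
(I - K) is invertible (det(I - K) = 8 ≠ 0), so for every y in C^4 the equation (I - K) x = y has a unique solution.

K has rank 2 and factors as K = U V^T = u1 v1^T + u2 v2^T with u1 = (1, 1, -1, -3), v1 = (-2, -2, 0, -3), u2 = (-2, -1, -2, 1), v2 = (1, 0, -2, 1) (multiplying out reproduces the displayed K). The nonzero eigenvalues of U V^T coincide with those of the 2 x 2 matrix G = V^T U = [[v1·u1, v1·u2], [v2·u1, v2·u2]] = [[5, 3], [0, 3]], and by the Sylvester determinant identity det(I_4 - U V^T) = det(I_2 - V^T U) = det([[-4, -3], [0, -2]]) = (-4)(-2) - (-3)(0) = 8. (Direct check: I - K =
[[5, 2, -4, 5],
 [3, 3, -2, 4],
 [0, -2, -3, -1],
 [-7, -6, 2, -9]]
has determinant 8.) The finite-dimensional Fredholm alternative says: either (I - K) is invertible, or ker(I - K) ≠ {0} and then range(I - K) = ker((I - K)^*)^⊥, with dim ker(I - K) = dim ker((I - K)^*). Since det(I - K) ≠ 0, 1 is not an eigenvalue of K and ker(I - K) = {0}, so we are in the first case: for every y there is a unique x = (I - K)^(-1) y. (Explicitly, by the Woodbury identity, (I - U V^T)^(-1) = I + U (I_2 - G)^(-1) V^T.)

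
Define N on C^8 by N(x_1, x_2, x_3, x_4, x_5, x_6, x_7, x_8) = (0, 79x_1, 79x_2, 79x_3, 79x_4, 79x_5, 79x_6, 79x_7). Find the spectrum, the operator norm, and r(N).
sigma(N) = {0}; ||N|| = 79; r(N) = 0. (N is nilpotent with N^8 = 0.)

On C^8, N is a strictly lower-triangular matrix with 79 on the subdiagonal and zeros elsewhere, so its characteristic polynomial is lambda^8 and every eigenvalue is 0: sigma(N) = {0}. For the operator norm, N e_i = 79e_{i+1} for i = 1, ..., 7 and N e_8 = 0, so the singular values of N are 79 (with multiplicity 7) and 0; hence ||N|| = 79. The spectral radius r(N) = max|lambda| = 0. Note ||N|| > r(N) — characteristic of non-normal nilpotent operators. Indeed N^8 = 0.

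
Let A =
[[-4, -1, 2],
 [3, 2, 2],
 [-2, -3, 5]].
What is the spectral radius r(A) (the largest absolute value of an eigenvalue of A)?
r(A) ≈ 4.0459

The eigenvalues of A are the roots of its characteristic polynomial. With M = A (coefficients from the trace, the sum of principal 2x2 minors, and det A):
  p(λ) = det(λ I - M) = λ^3 - 3λ^2 - 5λ + 55.
No integer candidate from the rational root theorem (±divisors of 55) is a root, so the roots are irrational. The cubic discriminant is Δ = -60160 < 0, so there is one real root and a complex-conjugate pair. p(-4) = -37 and p(-3) = 16 have opposite signs, so a root lies in (-4, -3); Newton's method refines it to λ ≈ -3.36. Dividing out (λ - (-3.36)) leaves approximately λ^2 - 6.36λ + 16.3692. For λ^2 - 6.36λ + 16.3692 the discriminant is -25.0278. It is negative, so the remaining roots are the complex-conjugate pair λ ≈ 3.18 ± 2.5014i. Their product equals the constant term, so |λ|^2 ≈ 16.3692 and |λ| ≈ 4.0459.
Thus the eigenvalues (to 4 decimals) are -3.36 (modulus 3.36); 3.18 ± 2.5014i (modulus 4.0459). The spectral radius is the largest modulus: r(A) ≈ 4.0459. (Cross-check: r(A) ≤ ||A||_2 ≈ 7.3235; equality holds whenever A is normal, though it can also hold for some non-normal A.)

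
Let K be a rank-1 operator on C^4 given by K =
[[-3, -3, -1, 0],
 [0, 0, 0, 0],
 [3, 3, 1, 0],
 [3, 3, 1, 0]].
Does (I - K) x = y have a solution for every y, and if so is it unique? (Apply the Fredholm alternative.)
(I - K) is invertible (det(I - K) = 3 ≠ 0), so for every y in C^4 the equation (I - K) x = y has a unique solution.

K has rank 1, so it is an outer product K = u v^T: every row of K is a multiple of one row vector. Reading off the entries, u = (1, 0, -1, -1) and v = (-3, -3, -1, 0) (row i of K equals u_i·v^T). A rank-one matrix u v^T satisfies K u = u (v·u) and kills the (3)-dimensional subspace v^⊥, so its characteristic polynomial is lambda^3 (lambda - v·u) with v·u = tr K = -2. Hence the eigenvalues of I - K are 1 (multiplicity 3) and 1 - (-2) = 3, so det(I - K) = 3. (Direct check: I - K =
[[4, 3, 1, 0],
 [0, 1, 0, 0],
 [-3, -3, 0, 0],
 [-3, -3, -1, 1]]
has determinant 3.) The finite-dimensional Fredholm alternative says: either (I - K) is invertible, or ker(I - K) ≠ {0} and then range(I - K) = ker((I - K)^*)^⊥, with dim ker(I - K) = dim ker((I - K)^*). Since det(I - K) ≠ 0, 1 is not an eigenvalue of K and ker(I - K) = {0}, so we are in the first case: for every y there is a unique x = (I - K)^(-1) y. Explicitly, by the Sherman–Morrison formula, (I - u v^T)^(-1) = I + u v^T/(1 - v·u), i.e. (I - K)^(-1) = I + K/(3).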